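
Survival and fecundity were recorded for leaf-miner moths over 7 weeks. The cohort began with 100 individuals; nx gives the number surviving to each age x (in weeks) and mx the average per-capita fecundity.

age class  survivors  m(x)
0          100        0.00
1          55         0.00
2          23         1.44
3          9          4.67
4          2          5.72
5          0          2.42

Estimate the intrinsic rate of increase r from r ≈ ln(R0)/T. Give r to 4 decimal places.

-0.0524

lx = nx/n0 = nx/100: 1, 0.55, 0.23, 0.09, 0.02, 0
R0 = Σ lx·mx = 0 + 0 + 0.3312 + 0.4203 + 0.1144 + 0 = 0.8659
Σ x·lx·mx = 2.3809; T = 2.3809/0.8659 = 2.74962…
r ≈ ln(R0)/T = ln(0.8659)/2.74962… = -0.052366… → -0.0524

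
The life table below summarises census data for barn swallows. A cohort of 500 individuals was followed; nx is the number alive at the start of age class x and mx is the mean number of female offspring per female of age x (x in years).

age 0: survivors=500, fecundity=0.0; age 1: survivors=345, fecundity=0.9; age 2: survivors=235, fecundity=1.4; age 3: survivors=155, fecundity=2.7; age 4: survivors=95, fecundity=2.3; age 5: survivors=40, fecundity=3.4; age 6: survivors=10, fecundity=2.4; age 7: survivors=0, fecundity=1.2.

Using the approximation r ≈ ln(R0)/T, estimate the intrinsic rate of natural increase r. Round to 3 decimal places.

0.387

lx = nx/n0 = nx/500: 1, 0.69, 0.47, 0.31, 0.19, 0.08, 0.02, 0
R0 = Σ lx·mx = 0 + 0.621 + 0.658 + 0.837 + 0.437 + 0.272 + 0.048 + 0 = 2.873
Σ x·lx·mx = 7.844; T = 7.844/2.873 = 2.73025…
r ≈ ln(R0)/T = ln(2.873)/2.73025… = 0.38654… → 0.387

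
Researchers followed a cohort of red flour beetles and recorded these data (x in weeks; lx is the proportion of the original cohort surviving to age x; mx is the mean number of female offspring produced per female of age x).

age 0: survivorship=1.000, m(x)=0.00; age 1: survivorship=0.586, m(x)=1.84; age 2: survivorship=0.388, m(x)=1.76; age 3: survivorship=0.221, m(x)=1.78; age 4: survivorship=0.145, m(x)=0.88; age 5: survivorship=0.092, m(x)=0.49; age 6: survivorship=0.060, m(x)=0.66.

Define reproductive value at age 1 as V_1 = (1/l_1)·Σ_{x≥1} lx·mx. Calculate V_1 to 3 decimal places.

lx·mx for x ≥ 1: 1.07824, 0.68288, 0.39338, 0.1276, 0.04508, 0.0396 → sum = 2.36678
V_1 = 2.36678 / l_1 = 2.36678 / 0.586 = 4.038874… → 4.039

4.039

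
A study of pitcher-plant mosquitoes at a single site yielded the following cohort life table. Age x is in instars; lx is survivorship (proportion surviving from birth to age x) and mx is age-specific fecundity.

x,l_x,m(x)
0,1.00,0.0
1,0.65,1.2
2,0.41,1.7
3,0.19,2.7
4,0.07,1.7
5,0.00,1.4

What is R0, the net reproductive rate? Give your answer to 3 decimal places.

2.109

lx·mx by age: 0, 0.78, 0.697, 0.513, 0.119, 0
R0 = Σ lx·mx = 2.109 → 2.109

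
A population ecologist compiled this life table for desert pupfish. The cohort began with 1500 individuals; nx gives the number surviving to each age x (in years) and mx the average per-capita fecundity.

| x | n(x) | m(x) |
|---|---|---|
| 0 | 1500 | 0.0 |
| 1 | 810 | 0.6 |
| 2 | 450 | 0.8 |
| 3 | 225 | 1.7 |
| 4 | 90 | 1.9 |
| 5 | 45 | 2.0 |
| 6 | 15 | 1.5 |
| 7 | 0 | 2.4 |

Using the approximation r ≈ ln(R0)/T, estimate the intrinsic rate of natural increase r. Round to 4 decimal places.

lx = nx/n0 = nx/1500: 1, 0.54, 0.3, 0.15, 0.06, 0.03, 0.01, 0
R0 = Σ lx·mx = 0 + 0.324 + 0.24 + 0.255 + 0.114 + 0.06 + 0.015 + 0 = 1.008
Σ x·lx·mx = 2.415; T = 2.415/1.008 = 2.39583…
r ≈ ln(R0)/T = ln(1.008)/2.39583… = 0.003326… → 0.0033

0.0033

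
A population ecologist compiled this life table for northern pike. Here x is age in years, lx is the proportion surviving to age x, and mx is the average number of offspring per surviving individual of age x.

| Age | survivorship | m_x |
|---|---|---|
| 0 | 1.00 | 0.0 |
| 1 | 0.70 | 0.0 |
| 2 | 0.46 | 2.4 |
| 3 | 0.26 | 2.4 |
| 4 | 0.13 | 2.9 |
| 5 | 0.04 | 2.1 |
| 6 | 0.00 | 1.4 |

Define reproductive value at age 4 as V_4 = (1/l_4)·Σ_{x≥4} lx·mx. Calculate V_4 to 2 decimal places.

lx·mx for x ≥ 4: 0.377, 0.084, 0 → sum = 0.461
V_4 = 0.461 / l_4 = 0.461 / 0.13 = 3.546154… → 3.55

3.55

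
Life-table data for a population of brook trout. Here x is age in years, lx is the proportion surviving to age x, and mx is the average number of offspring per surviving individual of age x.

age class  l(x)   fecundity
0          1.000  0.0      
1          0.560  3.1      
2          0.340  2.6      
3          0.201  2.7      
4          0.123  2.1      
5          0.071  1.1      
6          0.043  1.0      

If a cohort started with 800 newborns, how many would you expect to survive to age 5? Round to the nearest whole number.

57

Expected survivors = N0 · l_5 = 800 × 0.071 = 56.8 → 57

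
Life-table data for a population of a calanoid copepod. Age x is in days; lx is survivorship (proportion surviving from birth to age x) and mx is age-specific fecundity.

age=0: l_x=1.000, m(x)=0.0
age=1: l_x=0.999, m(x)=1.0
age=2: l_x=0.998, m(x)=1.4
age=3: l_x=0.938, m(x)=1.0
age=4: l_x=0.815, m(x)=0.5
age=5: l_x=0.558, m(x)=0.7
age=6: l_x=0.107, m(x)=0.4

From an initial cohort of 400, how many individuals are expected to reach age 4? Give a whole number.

326

Expected survivors = N0 · l_4 = 400 × 0.815 = 326 → 326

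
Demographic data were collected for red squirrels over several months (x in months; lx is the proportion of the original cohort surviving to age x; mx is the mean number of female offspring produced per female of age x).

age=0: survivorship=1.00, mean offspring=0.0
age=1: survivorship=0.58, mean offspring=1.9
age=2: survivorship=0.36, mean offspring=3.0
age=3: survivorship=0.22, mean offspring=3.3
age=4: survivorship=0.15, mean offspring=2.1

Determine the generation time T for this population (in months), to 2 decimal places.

lx·mx: 0, 1.102, 1.08, 0.726, 0.315 → R0 = 3.223
x·lx·mx: 0, 1.102, 2.16, 2.178, 1.26 → Σ = 6.7
T = 6.7 / 3.223 = 2.078809… → 2.08

2.08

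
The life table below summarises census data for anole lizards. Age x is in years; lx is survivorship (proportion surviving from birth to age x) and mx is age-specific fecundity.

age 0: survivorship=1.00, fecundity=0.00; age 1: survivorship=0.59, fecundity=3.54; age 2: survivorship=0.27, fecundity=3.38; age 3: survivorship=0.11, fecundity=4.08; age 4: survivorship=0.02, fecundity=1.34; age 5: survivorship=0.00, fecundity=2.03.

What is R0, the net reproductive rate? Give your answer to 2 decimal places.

3.48

lx·mx by age: 0, 2.0886, 0.9126, 0.4488, 0.0268, 0
R0 = Σ lx·mx = 3.4768 → 3.48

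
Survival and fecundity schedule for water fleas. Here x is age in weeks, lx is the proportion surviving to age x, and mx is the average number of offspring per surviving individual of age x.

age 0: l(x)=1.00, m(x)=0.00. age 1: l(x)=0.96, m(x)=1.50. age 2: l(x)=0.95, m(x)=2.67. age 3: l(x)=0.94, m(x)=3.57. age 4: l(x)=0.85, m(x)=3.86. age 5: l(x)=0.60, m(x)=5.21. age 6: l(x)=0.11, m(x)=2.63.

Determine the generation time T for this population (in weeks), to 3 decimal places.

3.355

lx·mx: 0, 1.44, 2.5365, 3.3558, 3.281, 3.126, 0.2893 → R0 = 14.0286
x·lx·mx: 0, 1.44, 5.073, 10.0674, 13.124, 15.63, 1.7358 → Σ = 47.0702
T = 47.0702 / 14.0286 = 3.355303… → 3.355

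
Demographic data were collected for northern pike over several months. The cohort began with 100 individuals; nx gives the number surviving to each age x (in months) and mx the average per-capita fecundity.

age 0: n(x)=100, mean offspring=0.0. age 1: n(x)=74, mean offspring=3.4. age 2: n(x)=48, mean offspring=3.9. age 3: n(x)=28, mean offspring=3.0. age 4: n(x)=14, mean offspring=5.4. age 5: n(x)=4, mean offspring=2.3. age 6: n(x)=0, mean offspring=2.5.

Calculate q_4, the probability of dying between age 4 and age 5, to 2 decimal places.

0.71

lx = nx/n0 = nx/100: 1, 0.74, 0.48, 0.28, 0.14, 0.04, 0
q_4 = (l_4 − l_5) / l_4 = (0.14 − 0.04) / 0.14
     = 0.1 / 0.14 = 0.714286… → 0.71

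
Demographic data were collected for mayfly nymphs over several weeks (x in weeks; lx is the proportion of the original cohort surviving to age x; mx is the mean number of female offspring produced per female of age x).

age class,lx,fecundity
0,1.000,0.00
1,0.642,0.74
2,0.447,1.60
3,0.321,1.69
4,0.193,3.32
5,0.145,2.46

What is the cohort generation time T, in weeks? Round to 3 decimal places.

2.886

lx·mx: 0, 0.47508, 0.7152, 0.54249, 0.64076, 0.3567 → R0 = 2.73023
x·lx·mx: 0, 0.47508, 1.4304, 1.62747, 2.56304, 1.7835 → Σ = 7.87949
T = 7.87949 / 2.73023 = 2.886017… → 2.886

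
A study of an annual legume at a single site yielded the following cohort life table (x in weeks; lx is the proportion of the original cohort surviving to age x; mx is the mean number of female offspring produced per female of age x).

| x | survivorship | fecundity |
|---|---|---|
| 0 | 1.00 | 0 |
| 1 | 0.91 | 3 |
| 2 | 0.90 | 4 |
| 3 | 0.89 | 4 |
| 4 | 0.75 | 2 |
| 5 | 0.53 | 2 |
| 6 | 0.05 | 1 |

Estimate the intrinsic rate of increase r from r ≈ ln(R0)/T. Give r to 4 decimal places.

R0 = Σ lx·mx = 0 + 2.73 + 3.6 + 3.56 + 1.5 + 1.06 + 0.05 = 12.5
Σ x·lx·mx = 32.21; T = 32.21/12.5 = 2.5768
r ≈ ln(R0)/T = ln(12.5)/2.5768 = 0.98018… → 0.9802

0.9802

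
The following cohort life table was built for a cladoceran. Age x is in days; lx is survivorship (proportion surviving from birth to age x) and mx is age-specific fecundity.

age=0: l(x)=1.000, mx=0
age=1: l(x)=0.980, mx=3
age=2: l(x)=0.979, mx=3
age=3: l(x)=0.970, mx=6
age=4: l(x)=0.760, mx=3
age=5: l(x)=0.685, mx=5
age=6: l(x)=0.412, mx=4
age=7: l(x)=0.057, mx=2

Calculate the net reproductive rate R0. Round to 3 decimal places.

19.164

lx·mx by age: 0, 2.94, 2.937, 5.82, 2.28, 3.425, 1.648, 0.114
R0 = Σ lx·mx = 19.164 → 19.164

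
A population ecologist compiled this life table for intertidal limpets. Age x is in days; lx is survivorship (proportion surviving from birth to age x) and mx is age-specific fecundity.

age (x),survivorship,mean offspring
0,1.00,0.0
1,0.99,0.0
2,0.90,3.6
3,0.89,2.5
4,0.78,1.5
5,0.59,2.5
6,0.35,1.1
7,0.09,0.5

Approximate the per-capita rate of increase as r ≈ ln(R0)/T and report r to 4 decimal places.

0.6580

R0 = Σ lx·mx = 0 + 0 + 3.24 + 2.225 + 1.17 + 1.475 + 0.385 + 0.045 = 8.54
Σ x·lx·mx = 27.835; T = 27.835/8.54 = 3.25937…
r ≈ ln(R0)/T = ln(8.54)/3.25937… = 0.65803… → 0.6580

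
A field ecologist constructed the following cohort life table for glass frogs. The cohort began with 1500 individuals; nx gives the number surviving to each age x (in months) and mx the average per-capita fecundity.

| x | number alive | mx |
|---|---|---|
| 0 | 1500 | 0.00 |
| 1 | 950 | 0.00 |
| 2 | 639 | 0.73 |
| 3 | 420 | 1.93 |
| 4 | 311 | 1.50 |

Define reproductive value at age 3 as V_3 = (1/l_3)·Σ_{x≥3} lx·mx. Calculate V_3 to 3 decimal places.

lx = nx/n0 = nx/1500: 1, 0.63333…, 0.426, 0.28, 0.20733…
lx·mx for x ≥ 3: 0.5404, 0.311… → sum = 0.8514…
V_3 = 0.8514… / l_3 = 0.8514… / 0.28 = 3.040714… → 3.041

3.041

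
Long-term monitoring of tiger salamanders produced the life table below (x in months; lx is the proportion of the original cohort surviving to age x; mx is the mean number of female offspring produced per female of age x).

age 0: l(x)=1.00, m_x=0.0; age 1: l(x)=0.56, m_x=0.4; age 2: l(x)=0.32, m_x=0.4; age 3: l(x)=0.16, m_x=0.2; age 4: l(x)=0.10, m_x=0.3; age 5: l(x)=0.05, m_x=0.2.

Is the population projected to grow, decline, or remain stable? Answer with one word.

R0 = Σ lx·mx = 0 + 0.224 + 0.128 + 0.032 + 0.03 + 0.01 = 0.424
R0 < 1, so the population is declining.

declining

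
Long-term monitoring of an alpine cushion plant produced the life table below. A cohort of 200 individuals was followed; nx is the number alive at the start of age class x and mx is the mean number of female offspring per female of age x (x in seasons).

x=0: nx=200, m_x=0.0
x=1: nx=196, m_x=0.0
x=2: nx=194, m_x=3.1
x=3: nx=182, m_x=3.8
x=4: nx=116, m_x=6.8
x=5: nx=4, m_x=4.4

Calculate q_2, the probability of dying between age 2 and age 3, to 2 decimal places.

0.06

lx = nx/n0 = nx/200: 1, 0.98, 0.97, 0.91, 0.58, 0.02
q_2 = (l_2 − l_3) / l_2 = (0.97 − 0.91) / 0.97
     = 0.06 / 0.97 = 0.061856… → 0.06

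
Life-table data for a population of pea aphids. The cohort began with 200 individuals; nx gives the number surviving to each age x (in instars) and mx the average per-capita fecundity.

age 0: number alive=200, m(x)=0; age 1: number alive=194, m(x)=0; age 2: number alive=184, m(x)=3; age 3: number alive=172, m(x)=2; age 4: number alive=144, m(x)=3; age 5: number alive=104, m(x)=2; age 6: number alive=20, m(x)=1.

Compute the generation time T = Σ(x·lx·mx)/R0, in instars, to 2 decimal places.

lx = nx/n0 = nx/200: 1, 0.97, 0.92, 0.86, 0.72, 0.52, 0.1
lx·mx: 0, 0, 2.76, 1.72, 2.16, 1.04, 0.1 → R0 = 7.78
x·lx·mx: 0, 0, 5.52, 5.16, 8.64, 5.2, 0.6 → Σ = 25.12
T = 25.12 / 7.78 = 3.228792… → 3.23

3.23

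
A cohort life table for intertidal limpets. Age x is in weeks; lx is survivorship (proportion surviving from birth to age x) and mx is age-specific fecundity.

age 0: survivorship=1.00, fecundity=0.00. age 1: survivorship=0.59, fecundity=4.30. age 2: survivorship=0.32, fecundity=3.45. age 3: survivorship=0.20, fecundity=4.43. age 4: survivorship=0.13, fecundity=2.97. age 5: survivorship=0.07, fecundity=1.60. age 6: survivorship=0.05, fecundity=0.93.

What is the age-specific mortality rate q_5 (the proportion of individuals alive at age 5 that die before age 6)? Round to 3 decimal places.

q_5 = (l_5 − l_6) / l_5 = (0.07 − 0.05) / 0.07
     = 0.02 / 0.07 = 0.285714… → 0.286

0.286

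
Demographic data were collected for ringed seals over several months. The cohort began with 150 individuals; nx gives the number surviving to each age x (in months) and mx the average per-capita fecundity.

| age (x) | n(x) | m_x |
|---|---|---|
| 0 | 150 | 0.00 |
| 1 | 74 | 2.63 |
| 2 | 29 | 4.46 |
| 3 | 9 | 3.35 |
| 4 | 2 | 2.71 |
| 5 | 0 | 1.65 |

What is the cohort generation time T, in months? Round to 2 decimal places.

lx = nx/n0 = nx/150: 1, 0.49333…, 0.19333…, 0.06, 0.01333…, 0
lx·mx: 0, 1.297467…, 0.862267…, 0.201, 0.036133…, 0 → R0 = 2.396867…
x·lx·mx: 0, 1.297467…, 1.724533…, 0.603, 0.144533…, 0 → Σ = 3.769533…
T = 3.769533… / 2.396867… = 1.572692… → 1.57

1.57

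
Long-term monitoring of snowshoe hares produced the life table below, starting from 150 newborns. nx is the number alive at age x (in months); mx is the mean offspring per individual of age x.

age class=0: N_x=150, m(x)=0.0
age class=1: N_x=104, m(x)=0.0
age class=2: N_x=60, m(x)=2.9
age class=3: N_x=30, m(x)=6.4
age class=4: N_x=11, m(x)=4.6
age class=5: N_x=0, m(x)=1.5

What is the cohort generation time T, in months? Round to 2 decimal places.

2.70

lx = nx/n0 = nx/150: 1, 0.69333…, 0.4, 0.2, 0.07333…, 0
lx·mx: 0, 0, 1.16, 1.28, 0.337333…, 0 → R0 = 2.777333…
x·lx·mx: 0, 0, 2.32, 3.84, 1.349333…, 0 → Σ = 7.509333…
T = 7.509333… / 2.777333… = 2.703793… → 2.70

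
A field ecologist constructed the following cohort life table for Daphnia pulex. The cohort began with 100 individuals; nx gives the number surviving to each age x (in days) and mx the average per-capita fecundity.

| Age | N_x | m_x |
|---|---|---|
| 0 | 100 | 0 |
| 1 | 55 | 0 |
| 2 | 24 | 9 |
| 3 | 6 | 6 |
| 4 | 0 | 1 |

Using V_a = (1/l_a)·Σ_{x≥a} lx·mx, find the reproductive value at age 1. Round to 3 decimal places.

lx = nx/n0 = nx/100: 1, 0.55, 0.24, 0.06, 0
lx·mx for x ≥ 1: 0, 2.16, 0.36, 0 → sum = 2.52
V_1 = 2.52 / l_1 = 2.52 / 0.55 = 4.581818… → 4.582

4.582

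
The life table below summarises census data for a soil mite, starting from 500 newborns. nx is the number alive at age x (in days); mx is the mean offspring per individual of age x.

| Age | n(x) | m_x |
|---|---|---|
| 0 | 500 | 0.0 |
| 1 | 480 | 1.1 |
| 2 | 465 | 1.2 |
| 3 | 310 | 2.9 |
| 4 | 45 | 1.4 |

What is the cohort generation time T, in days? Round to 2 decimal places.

2.24

lx = nx/n0 = nx/500: 1, 0.96, 0.93, 0.62, 0.09
lx·mx: 0, 1.056, 1.116, 1.798, 0.126 → R0 = 4.096
x·lx·mx: 0, 1.056, 2.232, 5.394, 0.504 → Σ = 9.186
T = 9.186 / 4.096 = 2.242676… → 2.24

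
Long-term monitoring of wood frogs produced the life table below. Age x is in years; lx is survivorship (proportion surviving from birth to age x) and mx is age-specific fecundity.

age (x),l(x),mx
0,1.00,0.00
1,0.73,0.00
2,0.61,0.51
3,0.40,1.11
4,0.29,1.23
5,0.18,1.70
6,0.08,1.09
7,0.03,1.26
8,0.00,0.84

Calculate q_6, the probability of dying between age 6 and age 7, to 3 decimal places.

q_6 = (l_6 − l_7) / l_6 = (0.08 − 0.03) / 0.08
     = 0.05 / 0.08 = 0.625 → 0.625

0.625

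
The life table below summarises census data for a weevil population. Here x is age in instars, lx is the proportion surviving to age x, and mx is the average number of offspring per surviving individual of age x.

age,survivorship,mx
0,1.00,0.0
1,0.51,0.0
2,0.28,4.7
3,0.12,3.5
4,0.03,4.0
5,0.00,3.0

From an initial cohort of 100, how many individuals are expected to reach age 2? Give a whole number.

28

Expected survivors = N0 · l_2 = 100 × 0.28 = 28 → 28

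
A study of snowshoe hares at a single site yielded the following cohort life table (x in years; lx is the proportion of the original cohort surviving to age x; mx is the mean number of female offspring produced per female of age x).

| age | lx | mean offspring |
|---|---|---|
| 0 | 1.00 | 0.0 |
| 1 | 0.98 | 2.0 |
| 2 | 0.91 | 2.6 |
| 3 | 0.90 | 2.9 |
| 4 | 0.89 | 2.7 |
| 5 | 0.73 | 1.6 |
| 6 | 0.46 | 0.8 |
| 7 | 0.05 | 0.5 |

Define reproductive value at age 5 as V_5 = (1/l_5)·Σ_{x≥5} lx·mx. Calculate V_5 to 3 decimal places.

lx·mx for x ≥ 5: 1.168, 0.368, 0.025 → sum = 1.561
V_5 = 1.561 / l_5 = 1.561 / 0.73 = 2.138356… → 2.138

2.138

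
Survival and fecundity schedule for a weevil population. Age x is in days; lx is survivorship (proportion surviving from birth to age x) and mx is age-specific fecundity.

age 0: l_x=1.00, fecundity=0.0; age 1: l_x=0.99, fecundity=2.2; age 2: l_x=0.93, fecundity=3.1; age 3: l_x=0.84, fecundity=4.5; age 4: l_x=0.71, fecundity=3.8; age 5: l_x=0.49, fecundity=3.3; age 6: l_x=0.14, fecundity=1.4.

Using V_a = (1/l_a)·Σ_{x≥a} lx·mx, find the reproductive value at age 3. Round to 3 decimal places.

lx·mx for x ≥ 3: 3.78, 2.698, 1.617, 0.196 → sum = 8.291
V_3 = 8.291 / l_3 = 8.291 / 0.84 = 9.870238… → 9.870

9.870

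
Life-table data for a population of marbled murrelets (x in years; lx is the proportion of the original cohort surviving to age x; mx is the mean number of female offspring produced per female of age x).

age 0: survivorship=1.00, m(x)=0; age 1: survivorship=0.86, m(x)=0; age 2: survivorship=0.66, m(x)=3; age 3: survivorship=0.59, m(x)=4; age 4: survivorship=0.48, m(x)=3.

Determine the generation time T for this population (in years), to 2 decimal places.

lx·mx: 0, 0, 1.98, 2.36, 1.44 → R0 = 5.78
x·lx·mx: 0, 0, 3.96, 7.08, 5.76 → Σ = 16.8
T = 16.8 / 5.78 = 2.906574… → 2.91

2.91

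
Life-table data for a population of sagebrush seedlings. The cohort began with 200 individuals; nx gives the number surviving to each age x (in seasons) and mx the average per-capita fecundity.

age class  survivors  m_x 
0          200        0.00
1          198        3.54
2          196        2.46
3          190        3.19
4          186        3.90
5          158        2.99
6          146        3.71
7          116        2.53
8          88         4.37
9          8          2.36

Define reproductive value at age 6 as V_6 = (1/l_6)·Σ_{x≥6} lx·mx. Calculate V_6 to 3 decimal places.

8.483

lx = nx/n0 = nx/200: 1, 0.99, 0.98, 0.95, 0.93, 0.79, 0.73, 0.58, 0.44, 0.04
lx·mx for x ≥ 6: 2.7083, 1.4674, 1.9228, 0.0944 → sum = 6.1929
V_6 = 6.1929 / l_6 = 6.1929 / 0.73 = 8.483425… → 8.483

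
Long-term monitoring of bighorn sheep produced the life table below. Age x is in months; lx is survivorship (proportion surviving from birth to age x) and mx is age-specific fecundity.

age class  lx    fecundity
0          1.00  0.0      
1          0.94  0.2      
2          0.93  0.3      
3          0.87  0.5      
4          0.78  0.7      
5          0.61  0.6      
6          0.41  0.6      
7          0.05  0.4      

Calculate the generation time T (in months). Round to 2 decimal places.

lx·mx: 0, 0.188, 0.279, 0.435, 0.546, 0.366, 0.246, 0.02 → R0 = 2.08
x·lx·mx: 0, 0.188, 0.558, 1.305, 2.184, 1.83, 1.476, 0.14 → Σ = 7.681
T = 7.681 / 2.08 = 3.692788… → 3.69

3.69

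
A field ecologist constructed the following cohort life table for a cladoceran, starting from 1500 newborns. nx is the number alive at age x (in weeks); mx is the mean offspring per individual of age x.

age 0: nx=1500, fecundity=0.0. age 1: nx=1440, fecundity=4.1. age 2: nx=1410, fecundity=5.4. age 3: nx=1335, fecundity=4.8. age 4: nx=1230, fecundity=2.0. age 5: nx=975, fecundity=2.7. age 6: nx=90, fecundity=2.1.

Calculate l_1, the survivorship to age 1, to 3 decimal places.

0.960

l_1 = n_1/n_0 = 1440/1500 = 0.96 → 0.960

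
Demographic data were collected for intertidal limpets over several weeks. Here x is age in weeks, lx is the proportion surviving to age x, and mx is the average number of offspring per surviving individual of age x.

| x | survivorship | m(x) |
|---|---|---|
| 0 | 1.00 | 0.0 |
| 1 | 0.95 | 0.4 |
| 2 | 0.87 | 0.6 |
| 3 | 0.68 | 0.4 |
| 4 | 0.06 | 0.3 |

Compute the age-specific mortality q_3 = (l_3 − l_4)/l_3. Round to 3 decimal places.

0.912

q_3 = (l_3 − l_4) / l_3 = (0.68 − 0.06) / 0.68
     = 0.62 / 0.68 = 0.911765… → 0.912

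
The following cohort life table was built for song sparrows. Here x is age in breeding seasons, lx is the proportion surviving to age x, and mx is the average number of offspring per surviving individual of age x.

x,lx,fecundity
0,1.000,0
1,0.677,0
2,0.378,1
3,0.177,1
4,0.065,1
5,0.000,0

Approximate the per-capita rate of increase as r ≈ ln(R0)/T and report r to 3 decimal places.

R0 = Σ lx·mx = 0 + 0 + 0.378 + 0.177 + 0.065 + 0 = 0.62
Σ x·lx·mx = 1.547; T = 1.547/0.62 = 2.49516…
r ≈ ln(R0)/T = ln(0.62)/2.49516… = -0.19159… → -0.192

-0.192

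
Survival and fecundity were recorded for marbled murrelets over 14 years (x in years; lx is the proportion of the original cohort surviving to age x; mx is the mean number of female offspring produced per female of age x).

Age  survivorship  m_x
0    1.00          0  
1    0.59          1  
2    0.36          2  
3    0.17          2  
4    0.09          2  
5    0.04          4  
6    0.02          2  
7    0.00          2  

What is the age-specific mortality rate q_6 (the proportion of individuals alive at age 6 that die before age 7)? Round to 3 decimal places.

q_6 = (l_6 − l_7) / l_6 = (0.02 − 0) / 0.02
     = 0.02 / 0.02 = 1 → 1.000

1.000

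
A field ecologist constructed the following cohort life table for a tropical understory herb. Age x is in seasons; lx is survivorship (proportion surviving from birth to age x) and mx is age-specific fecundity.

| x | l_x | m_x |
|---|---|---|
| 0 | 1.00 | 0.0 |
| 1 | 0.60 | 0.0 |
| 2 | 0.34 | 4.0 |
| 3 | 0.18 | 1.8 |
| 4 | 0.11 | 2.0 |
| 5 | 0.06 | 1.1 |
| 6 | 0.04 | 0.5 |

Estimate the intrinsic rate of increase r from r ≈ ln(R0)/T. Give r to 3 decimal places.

R0 = Σ lx·mx = 0 + 0 + 1.36 + 0.324 + 0.22 + 0.066 + 0.02 = 1.99
Σ x·lx·mx = 5.022; T = 5.022/1.99 = 2.52362…
r ≈ ln(R0)/T = ln(1.99)/2.52362… = 0.27268… → 0.273

0.273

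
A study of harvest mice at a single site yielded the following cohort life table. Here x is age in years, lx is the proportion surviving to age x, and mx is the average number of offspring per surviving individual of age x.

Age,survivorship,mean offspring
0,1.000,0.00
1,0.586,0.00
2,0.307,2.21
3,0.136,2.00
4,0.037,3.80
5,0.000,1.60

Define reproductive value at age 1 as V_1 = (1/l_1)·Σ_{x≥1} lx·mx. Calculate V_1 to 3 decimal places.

1.862

lx·mx for x ≥ 1: 0, 0.67847, 0.272, 0.1406, 0 → sum = 1.09107
V_1 = 1.09107 / l_1 = 1.09107 / 0.586 = 1.861894… → 1.862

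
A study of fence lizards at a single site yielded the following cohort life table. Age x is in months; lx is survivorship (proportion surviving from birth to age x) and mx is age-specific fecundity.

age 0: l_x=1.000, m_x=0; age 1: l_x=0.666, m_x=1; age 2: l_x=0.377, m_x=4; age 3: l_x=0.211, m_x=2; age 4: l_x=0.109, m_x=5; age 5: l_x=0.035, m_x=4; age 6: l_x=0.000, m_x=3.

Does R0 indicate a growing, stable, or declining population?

growing

R0 = Σ lx·mx = 0 + 0.666 + 1.508 + 0.422 + 0.545 + 0.14 + 0 = 3.281
R0 > 1, so the population is growing.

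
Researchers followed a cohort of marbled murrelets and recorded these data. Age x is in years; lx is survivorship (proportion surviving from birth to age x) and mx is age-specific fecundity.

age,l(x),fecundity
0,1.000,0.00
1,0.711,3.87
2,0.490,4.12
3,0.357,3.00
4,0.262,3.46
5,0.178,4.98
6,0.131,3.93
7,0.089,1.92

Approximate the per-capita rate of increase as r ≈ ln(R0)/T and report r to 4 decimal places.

R0 = Σ lx·mx = 0 + 2.75157 + 2.0188 + 1.071 + 0.90652 + 0.88644 + 0.51483 + 0.17088 = 8.32004
Σ x·lx·mx = 22.34559; T = 22.34559/8.32004 = 2.68576…
r ≈ ln(R0)/T = ln(8.32004)/2.68576… = 0.788853… → 0.7889

0.7889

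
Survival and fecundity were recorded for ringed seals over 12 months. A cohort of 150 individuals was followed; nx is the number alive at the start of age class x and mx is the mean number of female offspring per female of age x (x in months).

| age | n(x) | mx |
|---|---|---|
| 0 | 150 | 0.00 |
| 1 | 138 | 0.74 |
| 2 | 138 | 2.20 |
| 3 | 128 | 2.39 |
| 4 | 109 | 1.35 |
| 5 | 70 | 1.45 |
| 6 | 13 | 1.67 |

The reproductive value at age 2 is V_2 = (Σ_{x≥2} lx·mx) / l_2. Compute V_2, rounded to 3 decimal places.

6.376

lx = nx/n0 = nx/150: 1, 0.92, 0.92, 0.85333…, 0.72667…, 0.46667…, 0.08667…
lx·mx for x ≥ 2: 2.024, 2.039467…, 0.981…, 0.676667…, 0.144733… → sum = 5.865867…
V_2 = 5.865867… / l_2 = 5.865867… / 0.92 = 6.375942… → 6.376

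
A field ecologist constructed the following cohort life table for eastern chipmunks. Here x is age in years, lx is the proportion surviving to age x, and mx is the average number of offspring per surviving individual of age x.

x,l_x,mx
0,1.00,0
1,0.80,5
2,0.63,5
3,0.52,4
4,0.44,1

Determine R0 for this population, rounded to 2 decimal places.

9.67

lx·mx by age: 0, 4, 3.15, 2.08, 0.44
R0 = Σ lx·mx = 9.67 → 9.67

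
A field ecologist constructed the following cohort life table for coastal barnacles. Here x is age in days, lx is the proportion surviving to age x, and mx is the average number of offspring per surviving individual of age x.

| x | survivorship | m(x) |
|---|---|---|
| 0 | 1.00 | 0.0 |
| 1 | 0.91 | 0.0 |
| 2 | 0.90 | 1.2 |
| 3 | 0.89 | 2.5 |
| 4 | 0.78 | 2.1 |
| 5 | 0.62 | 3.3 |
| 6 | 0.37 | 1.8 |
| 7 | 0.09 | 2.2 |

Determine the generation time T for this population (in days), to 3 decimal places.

lx·mx: 0, 0, 1.08, 2.225, 1.638, 2.046, 0.666, 0.198 → R0 = 7.853
x·lx·mx: 0, 0, 2.16, 6.675, 6.552, 10.23, 3.996, 1.386 → Σ = 30.999
T = 30.999 / 7.853 = 3.947409… → 3.947

3.947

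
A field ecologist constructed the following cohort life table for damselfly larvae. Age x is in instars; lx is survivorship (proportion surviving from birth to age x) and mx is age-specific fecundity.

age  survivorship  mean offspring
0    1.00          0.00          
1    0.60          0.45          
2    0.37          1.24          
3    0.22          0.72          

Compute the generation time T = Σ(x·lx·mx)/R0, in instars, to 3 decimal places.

lx·mx: 0, 0.27, 0.4588, 0.1584 → R0 = 0.8872
x·lx·mx: 0, 0.27, 0.9176, 0.4752 → Σ = 1.6628
T = 1.6628 / 0.8872 = 1.874211… → 1.874

1.874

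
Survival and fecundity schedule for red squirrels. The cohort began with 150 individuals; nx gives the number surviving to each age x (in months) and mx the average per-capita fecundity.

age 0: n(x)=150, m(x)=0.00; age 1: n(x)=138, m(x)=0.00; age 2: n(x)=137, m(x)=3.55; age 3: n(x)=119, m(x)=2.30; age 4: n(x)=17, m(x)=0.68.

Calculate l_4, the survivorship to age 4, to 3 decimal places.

l_4 = n_4/n_0 = 17/150 = 0.113333… → 0.113

0.113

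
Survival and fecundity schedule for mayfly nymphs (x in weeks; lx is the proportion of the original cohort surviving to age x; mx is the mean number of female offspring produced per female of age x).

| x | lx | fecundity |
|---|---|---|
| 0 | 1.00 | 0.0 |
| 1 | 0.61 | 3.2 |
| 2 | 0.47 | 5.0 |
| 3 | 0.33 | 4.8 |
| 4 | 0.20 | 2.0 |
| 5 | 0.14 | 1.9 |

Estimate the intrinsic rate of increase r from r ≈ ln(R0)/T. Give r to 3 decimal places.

0.859

R0 = Σ lx·mx = 0 + 1.952 + 2.35 + 1.584 + 0.4 + 0.266 = 6.552
Σ x·lx·mx = 14.334; T = 14.334/6.552 = 2.18773…
r ≈ ln(R0)/T = ln(6.552)/2.18773… = 0.85923… → 0.859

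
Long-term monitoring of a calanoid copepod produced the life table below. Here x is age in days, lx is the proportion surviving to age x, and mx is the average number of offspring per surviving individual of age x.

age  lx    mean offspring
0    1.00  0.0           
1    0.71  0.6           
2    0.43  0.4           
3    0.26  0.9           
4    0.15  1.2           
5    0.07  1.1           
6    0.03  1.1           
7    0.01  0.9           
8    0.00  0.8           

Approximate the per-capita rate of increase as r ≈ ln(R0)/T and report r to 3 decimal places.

0.049

R0 = Σ lx·mx = 0 + 0.426 + 0.172 + 0.234 + 0.18 + 0.077 + 0.033 + 0.009 + 0 = 1.131
Σ x·lx·mx = 2.838; T = 2.838/1.131 = 2.50928…
r ≈ ln(R0)/T = ln(1.131)/2.50928… = 0.04906… → 0.049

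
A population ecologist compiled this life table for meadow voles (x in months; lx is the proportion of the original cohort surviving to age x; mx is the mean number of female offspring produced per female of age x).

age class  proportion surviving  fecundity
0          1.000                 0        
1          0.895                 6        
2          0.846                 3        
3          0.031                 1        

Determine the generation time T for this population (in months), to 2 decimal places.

1.33

lx·mx: 0, 5.37, 2.538, 0.031 → R0 = 7.939
x·lx·mx: 0, 5.37, 5.076, 0.093 → Σ = 10.539
T = 10.539 / 7.939 = 1.327497… → 1.33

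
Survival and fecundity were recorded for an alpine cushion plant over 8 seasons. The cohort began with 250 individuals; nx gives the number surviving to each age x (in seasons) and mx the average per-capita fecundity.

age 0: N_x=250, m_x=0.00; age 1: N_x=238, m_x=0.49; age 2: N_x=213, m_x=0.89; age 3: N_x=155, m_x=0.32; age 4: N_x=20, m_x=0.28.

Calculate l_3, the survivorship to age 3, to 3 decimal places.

0.620

l_3 = n_3/n_0 = 155/250 = 0.62 → 0.620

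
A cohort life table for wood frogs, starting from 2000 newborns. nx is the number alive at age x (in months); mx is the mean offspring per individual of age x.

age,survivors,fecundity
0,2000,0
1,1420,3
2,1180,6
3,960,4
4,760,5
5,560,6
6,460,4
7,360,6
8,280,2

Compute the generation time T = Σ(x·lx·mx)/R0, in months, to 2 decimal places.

lx = nx/n0 = nx/2000: 1, 0.71, 0.59, 0.48, 0.38, 0.28, 0.23, 0.18, 0.14
lx·mx: 0, 2.13, 3.54, 1.92, 1.9, 1.68, 0.92, 1.08, 0.28 → R0 = 13.45
x·lx·mx: 0, 2.13, 7.08, 5.76, 7.6, 8.4, 5.52, 7.56, 2.24 → Σ = 46.29
T = 46.29 / 13.45 = 3.441636… → 3.44

3.44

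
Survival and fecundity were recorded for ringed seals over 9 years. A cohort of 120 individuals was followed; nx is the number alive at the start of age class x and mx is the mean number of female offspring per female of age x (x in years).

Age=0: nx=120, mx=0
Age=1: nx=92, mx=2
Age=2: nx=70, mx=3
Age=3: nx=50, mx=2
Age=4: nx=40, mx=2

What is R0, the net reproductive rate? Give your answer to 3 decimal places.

lx = nx/n0 = nx/120: 1, 0.76667…, 0.58333…, 0.41667…, 0.33333…
lx·mx by age: 0, 1.533333…, 1.75…, 0.833333…, 0.666667…
R0 = Σ lx·mx = 4.783333… → 4.783

4.783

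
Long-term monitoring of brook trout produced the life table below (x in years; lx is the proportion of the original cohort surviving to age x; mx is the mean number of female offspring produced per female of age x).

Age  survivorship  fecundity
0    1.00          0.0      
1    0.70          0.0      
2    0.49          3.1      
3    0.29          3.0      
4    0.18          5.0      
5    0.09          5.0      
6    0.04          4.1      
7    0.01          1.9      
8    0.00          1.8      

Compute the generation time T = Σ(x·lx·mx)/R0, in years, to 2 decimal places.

lx·mx: 0, 0, 1.519, 0.87, 0.9, 0.45, 0.164, 0.019, 0 → R0 = 3.922
x·lx·mx: 0, 0, 3.038, 2.61, 3.6, 2.25, 0.984, 0.133, 0 → Σ = 12.615
T = 12.615 / 3.922 = 3.216471… → 3.22

3.22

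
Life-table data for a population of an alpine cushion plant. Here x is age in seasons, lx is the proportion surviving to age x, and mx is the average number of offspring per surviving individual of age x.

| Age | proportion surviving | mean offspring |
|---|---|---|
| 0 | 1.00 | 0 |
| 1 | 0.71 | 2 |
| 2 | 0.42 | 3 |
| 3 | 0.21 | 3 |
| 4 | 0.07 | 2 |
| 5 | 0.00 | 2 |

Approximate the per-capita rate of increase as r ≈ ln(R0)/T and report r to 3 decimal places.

0.669

R0 = Σ lx·mx = 0 + 1.42 + 1.26 + 0.63 + 0.14 + 0 = 3.45
Σ x·lx·mx = 6.39; T = 6.39/3.45 = 1.85217…
r ≈ ln(R0)/T = ln(3.45)/1.85217… = 0.66861… → 0.669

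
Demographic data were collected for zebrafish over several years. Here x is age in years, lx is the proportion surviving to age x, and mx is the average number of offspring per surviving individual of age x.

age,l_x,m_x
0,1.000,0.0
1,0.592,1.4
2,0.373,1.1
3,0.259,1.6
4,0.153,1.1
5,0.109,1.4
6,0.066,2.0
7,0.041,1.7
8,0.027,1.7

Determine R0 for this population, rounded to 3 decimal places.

2.222

lx·mx by age: 0, 0.8288, 0.4103, 0.4144, 0.1683, 0.1526, 0.132, 0.0697, 0.0459
R0 = Σ lx·mx = 2.222 → 2.222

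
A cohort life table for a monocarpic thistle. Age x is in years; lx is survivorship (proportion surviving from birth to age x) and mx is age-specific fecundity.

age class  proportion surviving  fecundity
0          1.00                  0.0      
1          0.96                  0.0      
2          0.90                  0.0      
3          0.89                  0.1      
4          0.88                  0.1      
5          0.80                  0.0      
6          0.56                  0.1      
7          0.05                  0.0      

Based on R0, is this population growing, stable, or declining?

R0 = Σ lx·mx = 0 + 0 + 0 + 0.089 + 0.088 + 0 + 0.056 + 0 = 0.233
R0 < 1, so the population is declining.

declining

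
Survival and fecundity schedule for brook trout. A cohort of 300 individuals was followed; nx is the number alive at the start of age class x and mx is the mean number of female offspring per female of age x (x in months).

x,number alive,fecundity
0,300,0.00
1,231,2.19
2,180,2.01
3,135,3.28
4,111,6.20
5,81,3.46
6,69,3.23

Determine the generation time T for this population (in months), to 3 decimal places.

3.217

lx = nx/n0 = nx/300: 1, 0.77, 0.6, 0.45, 0.37, 0.27, 0.23
lx·mx: 0, 1.6863, 1.206, 1.476, 2.294, 0.9342, 0.7429 → R0 = 8.3394
x·lx·mx: 0, 1.6863, 2.412, 4.428, 9.176, 4.671, 4.4574 → Σ = 26.8307
T = 26.8307 / 8.3394 = 3.217342… → 3.217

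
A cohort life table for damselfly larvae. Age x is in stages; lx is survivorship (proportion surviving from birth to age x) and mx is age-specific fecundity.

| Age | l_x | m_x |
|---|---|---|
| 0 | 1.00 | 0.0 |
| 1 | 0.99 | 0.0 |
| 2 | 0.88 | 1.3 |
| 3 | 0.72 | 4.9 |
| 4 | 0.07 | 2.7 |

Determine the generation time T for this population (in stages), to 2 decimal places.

lx·mx: 0, 0, 1.144, 3.528, 0.189 → R0 = 4.861
x·lx·mx: 0, 0, 2.288, 10.584, 0.756 → Σ = 13.628
T = 13.628 / 4.861 = 2.803538… → 2.80

2.80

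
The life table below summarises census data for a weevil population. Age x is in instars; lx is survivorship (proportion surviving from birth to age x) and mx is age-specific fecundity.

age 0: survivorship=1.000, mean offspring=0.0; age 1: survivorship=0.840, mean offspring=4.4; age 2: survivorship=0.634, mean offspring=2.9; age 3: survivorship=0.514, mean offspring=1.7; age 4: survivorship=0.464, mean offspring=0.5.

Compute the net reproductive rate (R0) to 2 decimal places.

6.64

lx·mx by age: 0, 3.696, 1.8386, 0.8738, 0.232
R0 = Σ lx·mx = 6.6404 → 6.64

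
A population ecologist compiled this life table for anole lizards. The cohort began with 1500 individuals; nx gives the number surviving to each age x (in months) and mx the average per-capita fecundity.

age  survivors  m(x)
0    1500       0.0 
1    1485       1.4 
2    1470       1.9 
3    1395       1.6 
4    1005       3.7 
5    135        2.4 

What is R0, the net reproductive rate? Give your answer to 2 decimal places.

lx = nx/n0 = nx/1500: 1, 0.99, 0.98, 0.93, 0.67, 0.09
lx·mx by age: 0, 1.386, 1.862, 1.488, 2.479, 0.216
R0 = Σ lx·mx = 7.431 → 7.43

7.43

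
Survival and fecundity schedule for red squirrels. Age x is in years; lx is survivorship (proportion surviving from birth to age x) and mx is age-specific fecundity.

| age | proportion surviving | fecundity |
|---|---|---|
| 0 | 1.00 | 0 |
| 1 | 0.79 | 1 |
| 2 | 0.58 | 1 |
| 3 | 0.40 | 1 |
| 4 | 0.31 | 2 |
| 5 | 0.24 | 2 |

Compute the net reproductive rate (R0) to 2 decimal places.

lx·mx by age: 0, 0.79, 0.58, 0.4, 0.62, 0.48
R0 = Σ lx·mx = 2.87 → 2.87

2.87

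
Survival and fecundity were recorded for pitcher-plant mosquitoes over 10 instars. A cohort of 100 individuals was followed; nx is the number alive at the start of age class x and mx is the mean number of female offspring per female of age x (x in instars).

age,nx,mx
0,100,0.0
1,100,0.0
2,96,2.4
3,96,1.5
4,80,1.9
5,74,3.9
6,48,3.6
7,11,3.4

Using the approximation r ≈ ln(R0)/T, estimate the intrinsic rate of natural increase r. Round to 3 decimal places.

0.562

lx = nx/n0 = nx/100: 1, 1, 0.96, 0.96, 0.8, 0.74, 0.48, 0.11
R0 = Σ lx·mx = 0 + 0 + 2.304 + 1.44 + 1.52 + 2.886 + 1.728 + 0.374 = 10.252
Σ x·lx·mx = 42.424; T = 42.424/10.252 = 4.13812…
r ≈ ln(R0)/T = ln(10.252)/4.13812… = 0.56245… → 0.562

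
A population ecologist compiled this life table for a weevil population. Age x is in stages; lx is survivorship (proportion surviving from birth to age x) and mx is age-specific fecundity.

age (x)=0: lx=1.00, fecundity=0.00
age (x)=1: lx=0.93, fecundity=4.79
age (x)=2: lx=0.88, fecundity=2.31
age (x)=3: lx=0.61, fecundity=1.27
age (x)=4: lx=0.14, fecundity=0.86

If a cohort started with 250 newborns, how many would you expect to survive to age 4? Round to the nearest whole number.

Expected survivors = N0 · l_4 = 250 × 0.14 = 35 → 35

35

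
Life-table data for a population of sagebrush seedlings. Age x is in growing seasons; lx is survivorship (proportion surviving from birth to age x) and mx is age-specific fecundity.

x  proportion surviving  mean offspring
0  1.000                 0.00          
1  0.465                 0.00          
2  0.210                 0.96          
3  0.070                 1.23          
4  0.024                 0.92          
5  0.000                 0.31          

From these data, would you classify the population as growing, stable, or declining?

declining

R0 = Σ lx·mx = 0 + 0 + 0.2016 + 0.0861 + 0.02208 + 0 = 0.30978
R0 < 1, so the population is declining.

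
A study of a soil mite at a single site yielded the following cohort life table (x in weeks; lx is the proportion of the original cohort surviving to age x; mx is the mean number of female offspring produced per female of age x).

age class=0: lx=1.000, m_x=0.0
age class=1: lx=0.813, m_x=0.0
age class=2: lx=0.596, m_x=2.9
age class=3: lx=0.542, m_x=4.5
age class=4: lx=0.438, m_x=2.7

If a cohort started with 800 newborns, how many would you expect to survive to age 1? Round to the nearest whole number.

Expected survivors = N0 · l_1 = 800 × 0.813 = 650.4 → 650

650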